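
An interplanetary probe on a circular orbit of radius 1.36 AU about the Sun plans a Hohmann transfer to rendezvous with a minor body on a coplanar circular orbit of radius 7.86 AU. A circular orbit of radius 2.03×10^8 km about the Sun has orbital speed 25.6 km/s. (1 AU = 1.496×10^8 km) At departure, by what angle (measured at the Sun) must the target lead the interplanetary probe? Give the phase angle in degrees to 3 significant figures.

From the circular-orbit relation v² = μ/r at r = 2.03×10^8 km: μ = v²r = (25.6)² × 2.03×10^8 = 1.33038×10^11 km³/s².
In km: r₁ = 1.36 × 1.496×10^8 = 2.03456×10^8 km; r₂ = 7.86 × 1.496×10^8 = 1.175856×10^9 km.
The Hohmann ellipse has a_t = (r₁ + r₂)/2 = 6.89656×10^8 km.
Transfer time t = π√(a_t³/μ) = 1.55995×10^8 s.
Target angular speed ω₂ = √(μ/r₂³) = 9.04600×10^-9 rad/s.
Angle swept by the target during transfer: ω₂·t = 1.41113 rad = 80.852°.
Arrival is 180° from departure on the ellipse, so φ = 180° − 80.852° = 99.1°.

φ = 99.1°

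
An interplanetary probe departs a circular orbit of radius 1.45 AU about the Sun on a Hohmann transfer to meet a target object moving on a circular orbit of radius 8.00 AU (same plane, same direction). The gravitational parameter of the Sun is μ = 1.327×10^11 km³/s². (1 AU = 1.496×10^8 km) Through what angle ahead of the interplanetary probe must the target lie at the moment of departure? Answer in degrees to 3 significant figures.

φ = 98.3°

In km: r₁ = 1.45 × 1.496×10^8 = 2.1692×10^8 km; r₂ = 8.00 × 1.496×10^8 = 1.1968×10^9 km.
Semi-major axis of the transfer orbit: a_t = (2.1692×10^8 + 1.1968×10^9)/2 = 7.0686×10^8 km.
The half-period of the transfer ellipse is t = π√(a_t³/μ) = 1.621×10^8 s.
The target's mean motion on its circular orbit is ω₂ = √(μ/r₂³) = 8.798×10^-9 rad/s.
Angle swept by the target during transfer: ω₂·t = 1.426 rad = 81.70°.
The interplanetary probe traverses 180° on the transfer ellipse, so the target must lead by 180° − 81.70° = 98.3°.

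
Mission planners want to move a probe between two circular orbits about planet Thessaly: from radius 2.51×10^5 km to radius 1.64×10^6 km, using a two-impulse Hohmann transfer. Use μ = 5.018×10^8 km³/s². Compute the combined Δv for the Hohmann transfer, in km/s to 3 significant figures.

The Hohmann ellipse has a_t = (r₁ + r₂)/2 = 9.455×10^5 km.
Circular speed at r₁: v₁ = √(μ/r₁) = √(5.018×10^8/2.510×10^5) = 44.7125 km/s.
On the transfer ellipse at r₁, vis-viva gives v_p = √[μ(2/r₁ − 1/a_t)] = 58.8870 km/s.
First burn Δv₁ = |v_p − v₁| = 14.17 km/s.
Circular speed at r₂: v₂ = √(μ/r₂) = 17.4922 km/s.
Transfer-orbit speed at r₂: v_a = √[μ(2/r₂ − 1/a_t)] = 9.01259 km/s.
Second burn Δv₂ = |v₂ − v_a| = 8.480 km/s.
Total Δv = Δv₁ + Δv₂ = 22.65 km/s.

Δv = 22.7 km/s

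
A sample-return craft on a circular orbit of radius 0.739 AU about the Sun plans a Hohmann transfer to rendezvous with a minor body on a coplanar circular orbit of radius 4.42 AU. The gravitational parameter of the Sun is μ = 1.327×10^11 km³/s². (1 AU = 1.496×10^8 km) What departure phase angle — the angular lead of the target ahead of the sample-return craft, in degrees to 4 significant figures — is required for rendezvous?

φ = 99.75°

In km: r₁ = 0.739 × 1.496×10^8 = 1.105544×10^8 km; r₂ = 4.42 × 1.496×10^8 = 6.61232×10^8 km.
Semi-major axis of the transfer orbit: a_t = (1.105544×10^8 + 6.61232×10^8)/2 = 3.858932×10^8 km.
The half-period of the transfer ellipse is t = π√(a_t³/μ) = 6.5376×10^7 s.
Target angular speed ω₂ = √(μ/r₂³) = 2.1424×10^-8 rad/s.
Angle swept by the target during transfer: ω₂·t = 1.4006 rad = 80.25°.
Arrival is 180° from departure on the ellipse, so φ = 180° − 80.25° = 99.75°.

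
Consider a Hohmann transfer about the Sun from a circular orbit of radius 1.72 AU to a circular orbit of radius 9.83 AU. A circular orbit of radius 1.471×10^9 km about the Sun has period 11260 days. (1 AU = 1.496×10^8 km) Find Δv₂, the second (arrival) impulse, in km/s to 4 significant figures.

From Kepler's third law T² = 4π²r³/μ at r = 1.471×10^9 km, T = 11260 days = 11260 × 86400 s = 9.72864×10^8 s: μ = 4π²r³/T² = 1.32768×10^11 km³/s².
In km: r₁ = 1.72 × 1.496×10^8 = 2.57312×10^8 km; r₂ = 9.83 × 1.496×10^8 = 1.470568×10^9 km.
Semi-major axis of the transfer orbit: a_t = (2.57312×10^8 + 1.470568×10^9)/2 = 8.6394×10^8 km.
Circular speed at r = 1.470568×10^9 km: v_c = √(μ/r) = 9.502 km/s.
Transfer-orbit speed at the same r (vis-viva, a = a_t): v_t = √[μ(2/r − 1/a_t)] = 5.186 km/s.
Δv₂ = |v_t − v_c| = |5.186 − 9.502| = 4.316 km/s.

Δv₂ = 4.316 km/s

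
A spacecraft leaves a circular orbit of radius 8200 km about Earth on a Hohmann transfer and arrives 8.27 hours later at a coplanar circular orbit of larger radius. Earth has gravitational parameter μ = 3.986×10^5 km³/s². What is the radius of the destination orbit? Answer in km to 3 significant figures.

r₂ = 57700 km

Transfer time t = 8.27 hours = 29772 s, and t = π√(a_t³/μ).
So a_t = (μ t²/π²)^(1/3) = (3.986×10^5 × (29772)² / π²)^(1/3) = 32957 km.
Since a_t = (r₁ + r₂)/2, r₂ = 2a_t − r₁ = 2×32957 − 8200 = 57714 km.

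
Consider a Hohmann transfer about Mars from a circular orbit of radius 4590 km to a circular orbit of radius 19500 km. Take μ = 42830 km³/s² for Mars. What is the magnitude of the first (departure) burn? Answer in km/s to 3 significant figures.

Δv₁ = 0.832 km/s

Transfer-ellipse semi-major axis a_t = (r₁ + r₂)/2 = (4590 + 19500)/2 = 12045 km.
Circular speed at r = 4590 km: v_c = √(μ/r) = 3.055 km/s.
Vis-viva on the transfer ellipse at r = 4590 km gives v_t = √[μ(2/r − 1/a_t)] = 3.887 km/s.
Δv₁ = |v_t − v_c| = |3.887 − 3.055| = 0.8320 km/s.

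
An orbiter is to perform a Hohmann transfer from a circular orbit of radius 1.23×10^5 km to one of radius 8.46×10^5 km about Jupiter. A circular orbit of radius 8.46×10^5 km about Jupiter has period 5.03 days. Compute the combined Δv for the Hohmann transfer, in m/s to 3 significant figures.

From Kepler's third law T² = 4π²r³/μ at r = 8.46×10^5 km, T = 5.03 days = 5.03 × 86400 s = 4.34592×10^5 s: μ = 4π²r³/T² = 1.26563×10^8 km³/s².
Transfer-ellipse semi-major axis a_t = (r₁ + r₂)/2 = (1.230×10^5 + 8.460×10^5)/2 = 4.845×10^5 km.
Circular speed at r₁: v₁ = √(μ/r₁) = √(1.26563×10^8/1.230×10^5) = 32.08 km/s.
On the transfer ellipse at r₁, vis-viva equation gives v_p = √[μ(2/r₁ − 1/a_t)] = 42.39 km/s.
First burn Δv₁ = |v_p − v₁| = 10.31 km/s.
Circular speed at r₂: v₂ = √(μ/r₂) = 12.231 km/s.
Transfer-orbit speed at r₂: v_a = √[μ(2/r₂ − 1/a_t)] = 6.1627 km/s.
Second burn Δv₂ = |v₂ − v_a| = 6.068 km/s.
Total Δv = Δv₁ + Δv₂ = 16.38 km/s.

Δv = 16400 m/s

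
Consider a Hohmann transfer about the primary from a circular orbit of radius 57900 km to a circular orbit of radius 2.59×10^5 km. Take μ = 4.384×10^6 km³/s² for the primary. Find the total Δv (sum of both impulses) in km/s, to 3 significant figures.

Semi-major axis of the transfer orbit: a_t = (57900 + 2.590×10^5)/2 = 1.5845×10^5 km.
Circular speed at r₁: v₁ = √(μ/r₁) = √(4.384×10^6/57900) = 8.7015 km/s.
Transfer-orbit speed at r₁ (v² = μ(2/r − 1/a)): v_p = √[μ(2/r₁ − 1/a_t)] = 11.125 km/s.
First burn Δv₁ = |v_p − v₁| = 2.4235 km/s.
Circular speed at r₂: v₂ = √(μ/r₂) = 4.1142 km/s.
Transfer-orbit speed at r₂: v_a = √[μ(2/r₂ − 1/a_t)] = 2.4870 km/s.
Second burn Δv₂ = |v₂ − v_a| = 1.6272 km/s.
Δv = Δv₁ + Δv₂ = 2.4235 + 1.6272 = 4.051 km/s.

Δv = 4.05 km/s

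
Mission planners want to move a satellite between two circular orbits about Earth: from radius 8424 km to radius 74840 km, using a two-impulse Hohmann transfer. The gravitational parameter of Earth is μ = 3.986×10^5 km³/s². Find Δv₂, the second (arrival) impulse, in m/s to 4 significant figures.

Δv₂ = 1270 m/s

Transfer-ellipse semi-major axis a_t = (r₁ + r₂)/2 = (8424 + 74840)/2 = 41632 km.
Circular speed at r = 74840 km: v_c = √(μ/r) = 2.308 km/s.
Transfer-orbit speed at the same r (vis-viva, a = a_t): v_t = √[μ(2/r − 1/a_t)] = 1.038 km/s.
Δv₂ = |v_t − v_c| = |1.038 − 2.308| = 1.270 km/s.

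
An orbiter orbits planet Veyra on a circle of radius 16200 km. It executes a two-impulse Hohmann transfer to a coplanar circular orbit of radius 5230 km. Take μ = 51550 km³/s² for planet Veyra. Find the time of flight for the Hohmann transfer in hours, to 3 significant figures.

Transfer-ellipse semi-major axis a_t = (r₁ + r₂)/2 = (16200 + 5230)/2 = 10715 km.
Half the transfer-orbit period gives t = π√(a_t³/μ) = 15350 s.
Converting: 15350 s ÷ 3600 s/hour = 4.26 hours.

t = 4.26 hours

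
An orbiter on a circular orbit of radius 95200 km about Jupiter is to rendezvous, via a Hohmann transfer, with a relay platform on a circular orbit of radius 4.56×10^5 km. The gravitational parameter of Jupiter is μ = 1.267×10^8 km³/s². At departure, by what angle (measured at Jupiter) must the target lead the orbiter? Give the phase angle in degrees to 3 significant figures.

Transfer-ellipse semi-major axis a_t = (r₁ + r₂)/2 = (95200 + 4.560×10^5)/2 = 2.756×10^5 km.
Transfer time t = π√(a_t³/μ) = 40381.3 s.
The target's mean motion on its circular orbit is ω₂ = √(μ/r₂³) = 3.65545×10^-5 rad/s.
Angle swept by the target during transfer: ω₂·t = 1.47612 rad = 84.58°.
The orbiter traverses 180° on the transfer ellipse, so the target must lead by 180° − 84.58° = 95.4°.

φ = 95.4°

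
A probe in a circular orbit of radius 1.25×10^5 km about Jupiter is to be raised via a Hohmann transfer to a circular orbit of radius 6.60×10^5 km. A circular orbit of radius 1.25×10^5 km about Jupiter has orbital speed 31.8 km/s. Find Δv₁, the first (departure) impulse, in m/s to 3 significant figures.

Δv₁ = 9440 m/s

From the circular-orbit relation v² = μ/r at r = 1.25×10^5 km: μ = v²r = (31.8)² × 1.25×10^5 = 1.26405×10^8 km³/s².
Semi-major axis of the transfer orbit: a_t = (1.250×10^5 + 6.600×10^5)/2 = 3.925×10^5 km.
Circular speed at r = 1.250×10^5 km: v_c = √(μ/r) = 31.800 km/s.
Transfer-orbit speed at the same r (vis-viva, a = a_t): v_t = √[μ(2/r − 1/a_t)] = 41.236 km/s.
Δv₁ = |v_t − v_c| = |41.236 − 31.800| = 9.436 km/s.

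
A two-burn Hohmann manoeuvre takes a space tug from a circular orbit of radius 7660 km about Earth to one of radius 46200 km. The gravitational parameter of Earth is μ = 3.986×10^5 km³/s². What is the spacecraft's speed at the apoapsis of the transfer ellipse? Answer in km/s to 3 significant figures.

v = 1.57 km/s

The Hohmann ellipse has a_t = (r₁ + r₂)/2 = 26930 km.
The apoapsis of the transfer ellipse is at r = 46200 km.
Vis-viva: v = √[μ(2/r − 1/a_t)] = √[3.986×10^5 × (2/46200 − 1/26930)] = 1.567 km/s.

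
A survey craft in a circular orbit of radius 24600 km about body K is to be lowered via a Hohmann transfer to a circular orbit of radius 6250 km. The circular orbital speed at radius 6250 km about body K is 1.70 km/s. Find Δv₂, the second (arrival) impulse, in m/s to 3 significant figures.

Δv₂ = 447 m/s

From the circular-orbit relation v² = μ/r at r = 6250 km: μ = v²r = (1.70)² × 6250 = 18062.5 km³/s².
Semi-major axis of the transfer orbit: a_t = (24600 + 6250)/2 = 15425 km.
Circular speed at r = 6250 km: v_c = √(μ/r) = 1.7000 km/s.
Transfer-orbit speed at the same r (vis-viva, a = a_t): v_t = √[μ(2/r − 1/a_t)] = 2.1469 km/s.
Δv₂ = |v_t − v_c| = |2.1469 − 1.7000| = 0.4469 km/s.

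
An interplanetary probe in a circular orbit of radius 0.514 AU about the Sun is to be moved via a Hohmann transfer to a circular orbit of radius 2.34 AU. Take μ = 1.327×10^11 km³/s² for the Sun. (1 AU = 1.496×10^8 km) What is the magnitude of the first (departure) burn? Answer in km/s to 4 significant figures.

In km: r₁ = 0.514 × 1.496×10^8 = 7.68944×10^7 km; r₂ = 2.34 × 1.496×10^8 = 3.50064×10^8 km.
The Hohmann ellipse has a_t = (r₁ + r₂)/2 = 2.134792×10^8 km.
Circular speed at r = 7.68944×10^7 km: v_c = √(μ/r) = 41.5421 km/s.
Transfer-orbit speed at the same r (vis-viva, a = a_t): v_t = √[μ(2/r − 1/a_t)] = 53.1966 km/s.
Δv₁ = |v_t − v_c| = |53.1966 − 41.5421| = 11.65 km/s.

Δv₁ = 11.65 km/s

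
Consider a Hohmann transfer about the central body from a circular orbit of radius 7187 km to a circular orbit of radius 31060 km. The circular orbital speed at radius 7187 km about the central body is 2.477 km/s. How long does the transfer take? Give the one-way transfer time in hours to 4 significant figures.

t = 10.99 hours

From the circular-orbit relation v² = μ/r at r = 7187 km: μ = v²r = (2.477)² × 7187 = 44096.0 km³/s².
The Hohmann ellipse has a_t = (r₁ + r₂)/2 = 19123.5 km.
Half the transfer-orbit period gives t = π√(a_t³/μ) = 39560 s.
Converting: 39560 s ÷ 3600 s/hour = 10.99 hours.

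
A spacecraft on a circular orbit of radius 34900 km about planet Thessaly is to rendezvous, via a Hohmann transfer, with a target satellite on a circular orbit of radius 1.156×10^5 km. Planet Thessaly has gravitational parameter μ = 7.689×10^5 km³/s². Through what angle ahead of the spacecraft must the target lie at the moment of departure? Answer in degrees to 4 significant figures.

The Hohmann ellipse has a_t = (r₁ + r₂)/2 = 75250 km.
The half-period of the transfer ellipse is t = π√(a_t³/μ) = 73960 s.
Target angular speed ω₂ = √(μ/r₂³) = 2.231×10^-5 rad/s.
Angle swept by the target during transfer: ω₂·t = 1.650 rad = 94.54°.
The spacecraft traverses 180° on the transfer ellipse, so the target must lead by 180° − 94.54° = 85.46°.

φ = 85.46°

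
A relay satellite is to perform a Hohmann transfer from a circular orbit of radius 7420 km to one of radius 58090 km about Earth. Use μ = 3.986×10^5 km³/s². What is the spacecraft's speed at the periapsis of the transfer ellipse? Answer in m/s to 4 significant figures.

v = 9761 m/s

Transfer-ellipse semi-major axis a_t = (r₁ + r₂)/2 = (7420 + 58090)/2 = 32755 km.
At periapsis, r = 7420 km.
From the vis-viva equation, v = √[μ(2/r − 1/a_t)] = 9.761 km/s.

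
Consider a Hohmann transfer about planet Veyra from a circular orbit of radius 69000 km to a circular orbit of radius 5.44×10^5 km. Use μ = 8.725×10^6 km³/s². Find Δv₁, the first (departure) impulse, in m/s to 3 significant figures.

Δv₁ = 3740 m/s

Semi-major axis of the transfer orbit: a_t = (69000 + 5.440×10^5)/2 = 3.065×10^5 km.
Circular speed at r = 69000 km: v_c = √(μ/r) = 11.245 km/s.
Transfer-orbit speed at the same r (vis-viva, a = a_t): v_t = √[μ(2/r − 1/a_t)] = 14.981 km/s.
Δv₁ = |v_t − v_c| = |14.981 − 11.245| = 3.736 km/s.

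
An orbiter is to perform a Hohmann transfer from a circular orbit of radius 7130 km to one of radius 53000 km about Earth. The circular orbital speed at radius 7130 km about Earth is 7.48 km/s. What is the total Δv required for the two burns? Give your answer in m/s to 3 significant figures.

From the circular-orbit relation v² = μ/r at r = 7130 km: μ = v²r = (7.48)² × 7130 = 3.98926×10^5 km³/s².
Transfer-ellipse semi-major axis a_t = (r₁ + r₂)/2 = (7130 + 53000)/2 = 30065 km.
At r₁ the circular-orbit speed is v₁ = √(μ/r₁) = 7.4800 km/s.
Transfer-orbit speed at r₁ (vis-viva equation): v_p = √[μ(2/r₁ − 1/a_t)] = 9.9314 km/s.
First burn Δv₁ = |v_p − v₁| = 2.4514 km/s.
At r₂, v₂ = √(μ/r₂) = 2.7435 km/s.
Transfer-orbit speed at r₂: v_a = √[μ(2/r₂ − 1/a_t)] = 1.3360 km/s.
Second burn Δv₂ = |v₂ − v_a| = 1.4075 km/s.
Total Δv = Δv₁ + Δv₂ = 3.859 km/s.

Δv = 3860 m/s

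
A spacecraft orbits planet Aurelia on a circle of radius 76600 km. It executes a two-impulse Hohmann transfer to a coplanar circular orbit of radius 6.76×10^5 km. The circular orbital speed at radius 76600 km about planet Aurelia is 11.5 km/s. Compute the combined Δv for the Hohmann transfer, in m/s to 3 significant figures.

Δv = 6040 m/s

From the circular-orbit relation v² = μ/r at r = 76600 km: μ = v²r = (11.5)² × 76600 = 1.01304×10^7 km³/s².
Transfer-ellipse semi-major axis a_t = (r₁ + r₂)/2 = (76600 + 6.760×10^5)/2 = 3.763×10^5 km.
Circular speed at r₁: v₁ = √(μ/r₁) = √(1.01304×10^7/76600) = 11.5000 km/s.
Transfer-orbit speed at r₁ (vis-viva equation): v_p = √[μ(2/r₁ − 1/a_t)] = 15.4136 km/s.
First burn Δv₁ = |v_p − v₁| = 3.9136 km/s.
At r₂, v₂ = √(μ/r₂) = 3.87114 km/s.
Transfer-orbit speed at r₂: v_a = √[μ(2/r₂ − 1/a_t)] = 1.74657 km/s.
Second burn Δv₂ = |v₂ − v_a| = 2.1246 km/s.
Δv = Δv₁ + Δv₂ = 3.9136 + 2.1246 = 6.038 km/s.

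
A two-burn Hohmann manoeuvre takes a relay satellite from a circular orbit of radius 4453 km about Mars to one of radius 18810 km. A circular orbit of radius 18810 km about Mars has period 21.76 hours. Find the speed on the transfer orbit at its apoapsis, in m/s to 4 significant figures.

v = 933.5 m/s

From Kepler's third law T² = 4π²r³/μ at r = 18810 km, T = 21.76 hours = 21.76 × 3600 s = 78336 s: μ = 4π²r³/T² = 42815.7 km³/s².
The Hohmann ellipse has a_t = (r₁ + r₂)/2 = 11631.5 km.
The apoapsis of the transfer ellipse is at r = 18810 km.
Vis-viva: v = √[μ(2/r − 1/a_t)] = √[42815.7 × (2/18810 − 1/11631.5)] = 0.9335 km/s.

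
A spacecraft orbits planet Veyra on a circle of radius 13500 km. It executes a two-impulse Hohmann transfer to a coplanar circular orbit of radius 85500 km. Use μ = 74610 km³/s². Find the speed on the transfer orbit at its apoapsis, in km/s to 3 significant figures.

Transfer-ellipse semi-major axis a_t = (r₁ + r₂)/2 = (13500 + 85500)/2 = 49500 km.
The apoapsis of the transfer ellipse is at r = 85500 km.
From the vis-viva equation, v = √[μ(2/r − 1/a_t)] = 0.4878 km/s.

v = 0.488 km/s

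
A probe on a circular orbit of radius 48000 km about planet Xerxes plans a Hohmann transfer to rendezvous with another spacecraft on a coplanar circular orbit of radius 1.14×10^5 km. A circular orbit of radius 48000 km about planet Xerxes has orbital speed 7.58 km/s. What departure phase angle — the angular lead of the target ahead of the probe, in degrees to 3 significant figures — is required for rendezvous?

φ = 72.2°

From the circular-orbit relation v² = μ/r at r = 48000 km: μ = v²r = (7.58)² × 48000 = 2.75791×10^6 km³/s².
The Hohmann ellipse has a_t = (r₁ + r₂)/2 = 81000 km.
Transfer time t = π√(a_t³/μ) = 43610 s.
Target angular speed ω₂ = √(μ/r₂³) = 4.315×10^-5 rad/s.
Angle swept by the target during transfer: ω₂·t = 1.882 rad = 107.8°.
Arrival is 180° from departure on the ellipse, so φ = 180° − 107.8° = 72.2°.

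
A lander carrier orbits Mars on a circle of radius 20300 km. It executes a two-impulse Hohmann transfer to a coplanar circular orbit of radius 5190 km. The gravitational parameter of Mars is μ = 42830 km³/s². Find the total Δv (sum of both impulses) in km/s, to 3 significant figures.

Transfer-ellipse semi-major axis a_t = (r₁ + r₂)/2 = (20300 + 5190)/2 = 12745 km.
Circular speed at r₁: v₁ = √(μ/r₁) = √(42830/20300) = 1.4525 km/s.
Transfer-orbit speed at r₁ (v² = μ(2/r − 1/a)): v_a = √[μ(2/r₁ − 1/a_t)] = 0.92691 km/s.
First burn Δv₁ = |v_a − v₁| = 0.5256 km/s.
Circular speed at r₂: v₂ = √(μ/r₂) = 2.8727 km/s.
Transfer-orbit speed at r₂: v_p = √[μ(2/r₂ − 1/a_t)] = 3.6255 km/s.
Second burn Δv₂ = |v₂ − v_p| = 0.7528 km/s.
Δv = Δv₁ + Δv₂ = 0.5256 + 0.7528 = 1.278 km/s.

Δv = 1.28 km/s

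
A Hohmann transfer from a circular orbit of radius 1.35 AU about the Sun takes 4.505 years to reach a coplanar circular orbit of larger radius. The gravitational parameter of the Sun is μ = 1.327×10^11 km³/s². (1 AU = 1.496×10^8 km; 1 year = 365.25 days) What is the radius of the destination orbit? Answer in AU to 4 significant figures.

In km: r₁ = 1.35 × 1.496×10^8 = 2.0196×10^8 km.
Transfer time t = 4.505 years × 365.25 × 86400 s = 1.42166988×10^8 s, and t = π√(a_t³/μ).
So a_t = (μ t²/π²)^(1/3) = (1.327×10^11 × (1.42166988×10^8)² / π²)^(1/3) = 6.4772×10^8 km.
Since a_t = (r₁ + r₂)/2, r₂ = 2a_t − r₁ = 2×6.4772×10^8 − 2.0196×10^8 = 1.09348×10^9 km.
In AU: r₂ = 1.09348×10^9 / 1.496×10^8 = 7.309 AU.

r₂ = 7.309 AU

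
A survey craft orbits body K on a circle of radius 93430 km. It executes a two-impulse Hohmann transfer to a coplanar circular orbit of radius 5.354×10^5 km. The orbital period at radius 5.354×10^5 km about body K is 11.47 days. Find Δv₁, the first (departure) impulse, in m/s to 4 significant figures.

From Kepler's third law T² = 4π²r³/μ at r = 5.354×10^5 km, T = 11.47 days = 11.47 × 86400 s = 9.91008×10^5 s: μ = 4π²r³/T² = 6.16937×10^6 km³/s².
Semi-major axis of the transfer orbit: a_t = (93430 + 5.354×10^5)/2 = 3.14415×10^5 km.
On the circular orbit at r = 93430 km, v_c = √(μ/r) = 8.1260 km/s.
Transfer-orbit speed at the same r (vis-viva, a = a_t): v_t = √[μ(2/r − 1/a_t)] = 10.604 km/s.
Δv₁ = |v_t − v_c| = |10.604 − 8.1260| = 2.478 km/s.

Δv₁ = 2478 m/s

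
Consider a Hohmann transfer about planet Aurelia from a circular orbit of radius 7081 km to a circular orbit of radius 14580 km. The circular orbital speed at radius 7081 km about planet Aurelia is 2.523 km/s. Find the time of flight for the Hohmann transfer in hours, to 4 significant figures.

From the circular-orbit relation v² = μ/r at r = 7081 km: μ = v²r = (2.523)² × 7081 = 45074.3 km³/s².
Transfer-ellipse semi-major axis a_t = (r₁ + r₂)/2 = (7081 + 14580)/2 = 10830.5 km.
Transfer time t = π√(a_t³/μ) = π√((10830.5)³ / 45074.3) = 16680 s.
Converting: 16680 s ÷ 3600 s/hour = 4.633 hours.

t = 4.633 hours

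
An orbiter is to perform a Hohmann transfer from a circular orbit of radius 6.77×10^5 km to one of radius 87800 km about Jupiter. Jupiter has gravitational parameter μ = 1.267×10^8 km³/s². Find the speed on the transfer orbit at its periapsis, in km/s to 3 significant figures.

Semi-major axis of the transfer orbit: a_t = (6.770×10^5 + 87800)/2 = 3.824×10^5 km.
At periapsis, r = 87800 km.
Applying v² = μ(2/r − 1/a_t): v = 50.54 km/s.

v = 50.5 km/s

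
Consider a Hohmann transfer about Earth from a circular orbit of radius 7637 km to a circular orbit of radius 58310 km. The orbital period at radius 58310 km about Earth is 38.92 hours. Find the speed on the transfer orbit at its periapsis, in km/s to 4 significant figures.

From Kepler's third law T² = 4π²r³/μ at r = 58310 km, T = 38.92 hours = 38.92 × 3600 s = 1.40112×10^5 s: μ = 4π²r³/T² = 3.98693×10^5 km³/s².
Semi-major axis of the transfer orbit: a_t = (7637 + 58310)/2 = 32973.5 km.
The periapsis of the transfer ellipse is at r = 7637 km.
Vis-viva: v = √[μ(2/r − 1/a_t)] = √[3.98693×10^5 × (2/7637 − 1/32973.5)] = 9.608 km/s.

v = 9.608 km/s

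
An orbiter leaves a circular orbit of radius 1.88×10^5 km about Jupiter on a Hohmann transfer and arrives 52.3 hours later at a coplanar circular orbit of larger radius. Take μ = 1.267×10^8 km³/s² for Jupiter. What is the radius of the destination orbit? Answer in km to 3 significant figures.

r₂ = 1.35×10^6 km

Transfer time t = 52.3 hours = 1.8828×10^5 s, and t = π√(a_t³/μ).
So a_t = (μ t²/π²)^(1/3) = (1.267×10^8 × (1.8828×10^5)² / π²)^(1/3) = 7.6918×10^5 km.
Since a_t = (r₁ + r₂)/2, r₂ = 2a_t − r₁ = 2×7.6918×10^5 − 1.880×10^5 = 1.35036×10^6 km.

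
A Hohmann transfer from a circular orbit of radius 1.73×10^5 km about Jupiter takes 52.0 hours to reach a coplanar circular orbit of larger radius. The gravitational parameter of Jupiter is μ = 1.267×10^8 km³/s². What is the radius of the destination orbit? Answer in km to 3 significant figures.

r₂ = 1.36×10^6 km

Transfer time t = 52.0 hours = 1.872×10^5 s, and t = π√(a_t³/μ).
So a_t = (μ t²/π²)^(1/3) = (1.267×10^8 × (1.872×10^5)² / π²)^(1/3) = 7.6624×10^5 km.
Since a_t = (r₁ + r₂)/2, r₂ = 2a_t − r₁ = 2×7.6624×10^5 − 1.730×10^5 = 1.35948×10^6 km.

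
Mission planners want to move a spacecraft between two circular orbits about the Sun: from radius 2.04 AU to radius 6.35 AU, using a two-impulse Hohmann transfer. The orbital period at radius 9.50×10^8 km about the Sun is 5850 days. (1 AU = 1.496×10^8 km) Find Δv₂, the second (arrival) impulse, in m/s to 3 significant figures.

From Kepler's third law T² = 4π²r³/μ at r = 9.50×10^8 km, T = 5850 days = 5850 × 86400 s = 5.0544×10^8 s: μ = 4π²r³/T² = 1.32493×10^11 km³/s².
In km: r₁ = 2.04 × 1.496×10^8 = 3.05184×10^8 km; r₂ = 6.35 × 1.496×10^8 = 9.4996×10^8 km.
Semi-major axis of the transfer orbit: a_t = (3.05184×10^8 + 9.4996×10^8)/2 = 6.27572×10^8 km.
On the circular orbit at r = 9.4996×10^8 km, v_c = √(μ/r) = 11.81 km/s.
Transfer-orbit speed at the same r (vis-viva, a = a_t): v_t = √[μ(2/r − 1/a_t)] = 8.236 km/s.
Δv₂ = |v_t − v_c| = |8.236 − 11.81| = 3.574 km/s.

Δv₂ = 3570 m/s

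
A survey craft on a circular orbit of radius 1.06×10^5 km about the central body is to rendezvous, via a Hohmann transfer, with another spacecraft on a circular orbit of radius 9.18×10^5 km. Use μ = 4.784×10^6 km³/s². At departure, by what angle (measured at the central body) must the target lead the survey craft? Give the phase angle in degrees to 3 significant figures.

Transfer-ellipse semi-major axis a_t = (r₁ + r₂)/2 = (1.060×10^5 + 9.180×10^5)/2 = 5.120×10^5 km.
The half-period of the transfer ellipse is t = π√(a_t³/μ) = 5.26210×10^5 s.
Target angular speed ω₂ = √(μ/r₂³) = 2.48675×10^-6 rad/s.
Angle swept by the target during transfer: ω₂·t = 1.30855 rad = 74.97°.
Arrival is 180° from departure on the ellipse, so φ = 180° − 74.97° = 105°.

φ = 105°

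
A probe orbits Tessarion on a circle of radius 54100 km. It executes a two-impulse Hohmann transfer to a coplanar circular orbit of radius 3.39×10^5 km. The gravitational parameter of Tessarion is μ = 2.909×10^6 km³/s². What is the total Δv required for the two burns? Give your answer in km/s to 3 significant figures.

The Hohmann ellipse has a_t = (r₁ + r₂)/2 = 1.9655×10^5 km.
Circular speed at r₁: v₁ = √(μ/r₁) = √(2.909×10^6/54100) = 7.33286 km/s.
Transfer-orbit speed at r₁ (v² = μ(2/r − 1/a)): v_p = √[μ(2/r₁ − 1/a_t)] = 9.63023 km/s.
First burn Δv₁ = |v_p − v₁| = 2.2974 km/s.
At r₂, v₂ = √(μ/r₂) = 2.9294 km/s.
Transfer-orbit speed at r₂: v_a = √[μ(2/r₂ − 1/a_t)] = 1.5369 km/s.
Second burn Δv₂ = |v₂ − v_a| = 1.3925 km/s.
Δv = Δv₁ + Δv₂ = 2.2974 + 1.3925 = 3.690 km/s.

Δv = 3.69 km/s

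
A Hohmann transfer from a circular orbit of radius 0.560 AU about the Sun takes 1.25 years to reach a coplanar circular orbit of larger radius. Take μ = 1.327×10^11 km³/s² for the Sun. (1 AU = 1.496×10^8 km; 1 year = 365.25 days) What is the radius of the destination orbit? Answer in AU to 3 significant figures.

In km: r₁ = 0.560 × 1.496×10^8 = 8.3776×10^7 km.
Transfer time t = 1.25 years × 365.25 × 86400 s = 3.9447×10^7 s, and t = π√(a_t³/μ).
So a_t = (μ t²/π²)^(1/3) = (1.327×10^11 × (3.9447×10^7)² / π²)^(1/3) = 2.7555×10^8 km.
Since a_t = (r₁ + r₂)/2, r₂ = 2a_t − r₁ = 2×2.7555×10^8 − 8.3776×10^7 = 4.67324×10^8 km.
In AU: r₂ = 4.67324×10^8 / 1.496×10^8 = 3.12 AU.

r₂ = 3.12 AU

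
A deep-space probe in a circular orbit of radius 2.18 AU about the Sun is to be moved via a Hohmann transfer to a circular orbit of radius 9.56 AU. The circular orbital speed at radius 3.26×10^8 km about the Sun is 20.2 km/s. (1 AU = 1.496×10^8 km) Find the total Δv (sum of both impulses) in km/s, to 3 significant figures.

Δv = 9.34 km/s

From the circular-orbit relation v² = μ/r at r = 3.26×10^8 km: μ = v²r = (20.2)² × 3.26×10^8 = 1.33021×10^11 km³/s².
In km: r₁ = 2.18 × 1.496×10^8 = 3.26128×10^8 km; r₂ = 9.56 × 1.496×10^8 = 1.430176×10^9 km.
Transfer-ellipse semi-major axis a_t = (r₁ + r₂)/2 = (3.26128×10^8 + 1.430176×10^9)/2 = 8.78152×10^8 km.
Circular speed at r₁: v₁ = √(μ/r₁) = √(1.33021×10^11/3.26128×10^8) = 20.196 km/s.
Transfer-orbit speed at r₁ (vis-viva): v_p = √[μ(2/r₁ − 1/a_t)] = 25.774 km/s.
First burn Δv₁ = |v_p − v₁| = 5.578 km/s.
At r₂, v₂ = √(μ/r₂) = 9.644 km/s.
Transfer-orbit speed at r₂: v_a = √[μ(2/r₂ − 1/a_t)] = 5.877 km/s.
Second burn Δv₂ = |v₂ − v_a| = 3.767 km/s.
Total Δv = Δv₁ + Δv₂ = 9.345 km/s.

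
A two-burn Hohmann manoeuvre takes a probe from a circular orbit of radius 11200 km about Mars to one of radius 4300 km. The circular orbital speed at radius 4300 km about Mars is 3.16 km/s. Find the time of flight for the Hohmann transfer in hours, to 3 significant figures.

t = 2.87 hours

From the circular-orbit relation v² = μ/r at r = 4300 km: μ = v²r = (3.16)² × 4300 = 42938.1 km³/s².
Semi-major axis of the transfer orbit: a_t = (11200 + 4300)/2 = 7750 km.
Half the transfer-orbit period gives t = π√(a_t³/μ) = 10340 s.
Converting: 10340 s ÷ 3600 s/hour = 2.87 hours.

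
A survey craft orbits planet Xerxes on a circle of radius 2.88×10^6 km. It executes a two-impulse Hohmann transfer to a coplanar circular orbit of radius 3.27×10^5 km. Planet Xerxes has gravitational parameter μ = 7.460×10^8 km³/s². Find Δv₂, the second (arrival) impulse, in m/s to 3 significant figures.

Semi-major axis of the transfer orbit: a_t = (2.880×10^6 + 3.270×10^5)/2 = 1.6035×10^6 km.
On the circular orbit at r = 3.270×10^5 km, v_c = √(μ/r) = 47.76 km/s.
Vis-viva on the transfer ellipse at r = 3.270×10^5 km gives v_t = √[μ(2/r − 1/a_t)] = 64.01 km/s.
Δv₂ = |v_t − v_c| = |64.01 − 47.76| = 16.25 km/s.

Δv₂ = 16200 m/s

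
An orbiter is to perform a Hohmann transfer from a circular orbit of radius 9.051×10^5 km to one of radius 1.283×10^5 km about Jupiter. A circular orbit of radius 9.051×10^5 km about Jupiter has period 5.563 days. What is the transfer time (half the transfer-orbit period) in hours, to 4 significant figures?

t = 28.79 hours

From Kepler's third law T² = 4π²r³/μ at r = 9.051×10^5 km, T = 5.563 days = 5.563 × 86400 s = 4.806432×10^5 s: μ = 4π²r³/T² = 1.26708×10^8 km³/s².
The Hohmann ellipse has a_t = (r₁ + r₂)/2 = 5.167×10^5 km.
Transfer time t = π√(a_t³/μ) = π√((5.167×10^5)³ / 1.26708×10^8) = 1.0366×10^5 s.
Converting: 1.0366×10^5 s ÷ 3600 s/hour = 28.79 hours.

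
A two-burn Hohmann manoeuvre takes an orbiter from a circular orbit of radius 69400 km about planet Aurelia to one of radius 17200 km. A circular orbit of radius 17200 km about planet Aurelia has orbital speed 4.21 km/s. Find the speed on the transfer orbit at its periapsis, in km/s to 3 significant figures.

v = 5.33 km/s

From the circular-orbit relation v² = μ/r at r = 17200 km: μ = v²r = (4.21)² × 17200 = 3.04855×10^5 km³/s².
The Hohmann ellipse has a_t = (r₁ + r₂)/2 = 43300 km.
The periapsis of the transfer ellipse is at r = 17200 km.
Applying v² = μ(2/r − 1/a_t): v = 5.330 km/s.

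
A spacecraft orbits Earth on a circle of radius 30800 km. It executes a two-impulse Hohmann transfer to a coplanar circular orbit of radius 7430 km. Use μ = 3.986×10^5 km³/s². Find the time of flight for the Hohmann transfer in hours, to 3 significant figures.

The Hohmann ellipse has a_t = (r₁ + r₂)/2 = 19115 km.
Transfer time t = π√(a_t³/μ) = π√((19115)³ / 3.986×10^5) = 13150 s.
Converting: 13150 s ÷ 3600 s/hour = 3.65 hours.

t = 3.65 hours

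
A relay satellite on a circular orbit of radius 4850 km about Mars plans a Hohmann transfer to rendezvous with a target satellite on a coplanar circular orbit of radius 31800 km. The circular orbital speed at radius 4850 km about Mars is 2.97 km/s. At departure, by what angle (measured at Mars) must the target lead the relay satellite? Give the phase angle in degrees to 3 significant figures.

From the circular-orbit relation v² = μ/r at r = 4850 km: μ = v²r = (2.97)² × 4850 = 42781.4 km³/s².
The Hohmann ellipse has a_t = (r₁ + r₂)/2 = 18325 km.
The half-period of the transfer ellipse is t = π√(a_t³/μ) = 37678 s.
The target's mean motion on its circular orbit is ω₂ = √(μ/r₂³) = 3.6474×10^-5 rad/s.
Angle swept by the target during transfer: ω₂·t = 1.3743 rad = 78.74°.
Arrival is 180° from departure on the ellipse, so φ = 180° − 78.74° = 101°.

φ = 101°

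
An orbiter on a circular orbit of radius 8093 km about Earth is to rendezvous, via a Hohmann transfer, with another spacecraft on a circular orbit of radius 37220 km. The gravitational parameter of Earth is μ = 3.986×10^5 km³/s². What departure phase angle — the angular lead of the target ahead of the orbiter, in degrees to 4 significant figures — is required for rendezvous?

φ = 94.51°

Transfer-ellipse semi-major axis a_t = (r₁ + r₂)/2 = (8093 + 37220)/2 = 22656.5 km.
Transfer time t = π√(a_t³/μ) = 16970 s.
The target's mean motion on its circular orbit is ω₂ = √(μ/r₂³) = 8.792×10^-5 rad/s.
Angle swept by the target during transfer: ω₂·t = 1.492 rad = 85.49°.
Arrival is 180° from departure on the ellipse, so φ = 180° − 85.49° = 94.51°.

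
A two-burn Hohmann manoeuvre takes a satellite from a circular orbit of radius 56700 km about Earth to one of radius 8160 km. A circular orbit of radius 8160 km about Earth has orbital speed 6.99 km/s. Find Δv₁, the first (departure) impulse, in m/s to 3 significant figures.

From the circular-orbit relation v² = μ/r at r = 8160 km: μ = v²r = (6.99)² × 8160 = 3.98698×10^5 km³/s².
Transfer-ellipse semi-major axis a_t = (r₁ + r₂)/2 = (56700 + 8160)/2 = 32430 km.
On the circular orbit at r = 56700 km, v_c = √(μ/r) = 2.652 km/s.
Vis-viva on the transfer ellipse at r = 56700 km gives v_t = √[μ(2/r − 1/a_t)] = 1.330 km/s.
Δv₁ = |v_t − v_c| = |1.330 − 2.652| = 1.322 km/s.

Δv₁ = 1320 m/s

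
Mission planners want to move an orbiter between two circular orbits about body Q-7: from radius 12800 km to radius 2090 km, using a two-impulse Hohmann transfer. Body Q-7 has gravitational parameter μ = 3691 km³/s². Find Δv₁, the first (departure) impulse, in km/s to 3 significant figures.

Δv₁ = 0.252 km/s

Transfer-ellipse semi-major axis a_t = (r₁ + r₂)/2 = (12800 + 2090)/2 = 7445 km.
On the circular orbit at r = 12800 km, v_c = √(μ/r) = 0.5370 km/s.
Transfer-orbit speed at the same r (vis-viva, a = a_t): v_t = √[μ(2/r − 1/a_t)] = 0.2845 km/s.
Δv₁ = |v_t − v_c| = |0.2845 − 0.5370| = 0.2525 km/s.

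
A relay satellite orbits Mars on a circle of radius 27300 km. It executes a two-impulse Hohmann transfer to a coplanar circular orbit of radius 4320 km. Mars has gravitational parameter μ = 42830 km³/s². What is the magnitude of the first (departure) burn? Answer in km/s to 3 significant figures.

Δv₁ = 0.598 km/s

The Hohmann ellipse has a_t = (r₁ + r₂)/2 = 15810 km.
Circular speed at r = 27300 km: v_c = √(μ/r) = 1.2525 km/s.
Vis-viva on the transfer ellipse at r = 27300 km gives v_t = √[μ(2/r − 1/a_t)] = 0.65474 km/s.
Δv₁ = |v_t − v_c| = |0.65474 − 1.2525| = 0.5978 km/s.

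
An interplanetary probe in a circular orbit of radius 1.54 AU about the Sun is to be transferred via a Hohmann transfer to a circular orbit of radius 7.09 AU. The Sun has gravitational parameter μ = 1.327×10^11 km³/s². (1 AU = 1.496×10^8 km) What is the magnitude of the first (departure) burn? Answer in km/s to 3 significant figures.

In km: r₁ = 1.54 × 1.496×10^8 = 2.30384×10^8 km; r₂ = 7.09 × 1.496×10^8 = 1.060664×10^9 km.
Semi-major axis of the transfer orbit: a_t = (2.30384×10^8 + 1.060664×10^9)/2 = 6.45524×10^8 km.
Circular speed at r = 2.30384×10^8 km: v_c = √(μ/r) = 24.000 km/s.
Vis-viva on the transfer ellipse at r = 2.30384×10^8 km gives v_t = √[μ(2/r − 1/a_t)] = 30.764 km/s.
Δv₁ = |v_t − v_c| = |30.764 − 24.000| = 6.764 km/s.

Δv₁ = 6.76 km/s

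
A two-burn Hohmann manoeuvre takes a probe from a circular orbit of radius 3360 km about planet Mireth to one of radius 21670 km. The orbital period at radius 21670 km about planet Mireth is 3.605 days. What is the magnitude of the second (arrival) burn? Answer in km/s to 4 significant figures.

Δv₂ = 0.2106 km/s

From Kepler's third law T² = 4π²r³/μ at r = 21670 km, T = 3.605 days = 3.605 × 86400 s = 3.11472×10^5 s: μ = 4π²r³/T² = 4140.94 km³/s².
Transfer-ellipse semi-major axis a_t = (r₁ + r₂)/2 = (3360 + 21670)/2 = 12515 km.
Circular speed at r = 21670 km: v_c = √(μ/r) = 0.4371 km/s.
Transfer-orbit speed at the same r (vis-viva, a = a_t): v_t = √[μ(2/r − 1/a_t)] = 0.2265 km/s.
Δv₂ = |v_t − v_c| = |0.2265 − 0.4371| = 0.2106 km/s.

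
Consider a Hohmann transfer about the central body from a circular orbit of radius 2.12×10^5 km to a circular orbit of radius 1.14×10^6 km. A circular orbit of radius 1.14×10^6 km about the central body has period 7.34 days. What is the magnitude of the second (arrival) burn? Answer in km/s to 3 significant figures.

From Kepler's third law T² = 4π²r³/μ at r = 1.14×10^6 km, T = 7.34 days = 7.34 × 86400 s = 6.34176×10^5 s: μ = 4π²r³/T² = 1.45430×10^8 km³/s².
Transfer-ellipse semi-major axis a_t = (r₁ + r₂)/2 = (2.120×10^5 + 1.140×10^6)/2 = 6.760×10^5 km.
Circular speed at r = 1.140×10^6 km: v_c = √(μ/r) = 11.295 km/s.
Vis-viva on the transfer ellipse at r = 1.140×10^6 km gives v_t = √[μ(2/r − 1/a_t)] = 6.3251 km/s.
Δv₂ = |v_t − v_c| = |6.3251 − 11.295| = 4.970 km/s.

Δv₂ = 4.97 km/s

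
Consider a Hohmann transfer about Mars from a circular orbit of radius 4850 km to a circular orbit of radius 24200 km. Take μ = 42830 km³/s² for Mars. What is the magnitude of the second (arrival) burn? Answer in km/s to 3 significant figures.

Δv₂ = 0.562 km/s

The Hohmann ellipse has a_t = (r₁ + r₂)/2 = 14525 km.
On the circular orbit at r = 24200 km, v_c = √(μ/r) = 1.33035 km/s.
Transfer-orbit speed at the same r (vis-viva, a = a_t): v_t = √[μ(2/r − 1/a_t)] = 0.768739 km/s.
Δv₂ = |v_t − v_c| = |0.768739 − 1.33035| = 0.5616 km/s.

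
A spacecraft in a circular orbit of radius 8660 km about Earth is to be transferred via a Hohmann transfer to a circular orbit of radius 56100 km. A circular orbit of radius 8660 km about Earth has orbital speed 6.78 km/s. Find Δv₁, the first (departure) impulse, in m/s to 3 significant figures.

Δv₁ = 2140 m/s

From the circular-orbit relation v² = μ/r at r = 8660 km: μ = v²r = (6.78)² × 8660 = 3.98086×10^5 km³/s².
The Hohmann ellipse has a_t = (r₁ + r₂)/2 = 32380 km.
Circular speed at r = 8660 km: v_c = √(μ/r) = 6.780 km/s.
Transfer-orbit speed at the same r (vis-viva, a = a_t): v_t = √[μ(2/r − 1/a_t)] = 8.924 km/s.
Δv₁ = |v_t − v_c| = |8.924 − 6.780| = 2.144 km/s.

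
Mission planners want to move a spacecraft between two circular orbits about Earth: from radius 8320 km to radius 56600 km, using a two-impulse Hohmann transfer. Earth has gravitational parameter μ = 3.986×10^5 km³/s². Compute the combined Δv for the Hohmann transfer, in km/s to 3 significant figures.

Δv = 3.53 km/s

Semi-major axis of the transfer orbit: a_t = (8320 + 56600)/2 = 32460 km.
Circular speed at r₁: v₁ = √(μ/r₁) = √(3.986×10^5/8320) = 6.9216078 km/s.
On the transfer ellipse at r₁, v² = μ(2/r − 1/a) gives v_p = √[μ(2/r₁ − 1/a_t)] = 9.1398894 km/s.
First burn Δv₁ = |v_p − v₁| = 2.218282 km/s.
At r₂, v₂ = √(μ/r₂) = 2.6537526 km/s.
Transfer-orbit speed at r₂: v_a = √[μ(2/r₂ − 1/a_t)] = 1.3435314 km/s.
Second burn Δv₂ = |v₂ − v_a| = 1.310221 km/s.
Δv = Δv₁ + Δv₂ = 2.218282 + 1.310221 = 3.529 km/s.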